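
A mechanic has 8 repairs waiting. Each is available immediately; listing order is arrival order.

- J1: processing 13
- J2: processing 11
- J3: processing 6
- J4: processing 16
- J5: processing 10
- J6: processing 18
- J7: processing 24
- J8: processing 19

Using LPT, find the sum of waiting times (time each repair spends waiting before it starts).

507

LPT (decreasing processing time): J7 J8 J6 J4 J1 J2 J5 J3.
J7: waits 0, runs 0→24
J8: waits 24, runs 24→43
J6: waits 43, runs 43→61
J4: waits 61, runs 61→77
J1: waits 77, runs 77→90
J2: waits 90, runs 90→101
J5: waits 101, runs 101→111
J3: waits 111, runs 111→117
Sum = 0+24+43+61+77+90+101+111 = 507.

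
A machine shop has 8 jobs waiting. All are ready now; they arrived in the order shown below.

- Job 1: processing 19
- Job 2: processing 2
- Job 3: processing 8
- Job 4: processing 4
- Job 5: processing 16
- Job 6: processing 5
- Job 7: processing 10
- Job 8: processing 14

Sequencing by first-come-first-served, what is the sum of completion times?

347

FIFO (arrival order): Job 1 Job 2 Job 3 Job 4 Job 5 Job 6 Job 7 Job 8.
Job 1: 0→19
Job 2: 19→21
Job 3: 21→29
Job 4: 29→33
Job 5: 33→49
Job 6: 49→54
Job 7: 54→64
Job 8: 64→78
Sum = 19+21+29+33+49+54+64+78 = 347.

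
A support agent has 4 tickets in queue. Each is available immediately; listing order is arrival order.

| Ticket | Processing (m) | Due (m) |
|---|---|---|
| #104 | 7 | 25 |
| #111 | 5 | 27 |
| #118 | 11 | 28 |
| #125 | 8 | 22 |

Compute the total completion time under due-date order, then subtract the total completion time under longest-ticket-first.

-13

EDD (increasing due date): #125 #104 #111 #118.
#125: 0→8
#104: 8→15
#111: 15→20
#118: 20→31
Sum = 8+15+20+31 = 74.
LPT (decreasing processing time): #118 #125 #104 #111.
#118: 0→11
#125: 11→19
#104: 19→26
#111: 26→31
Sum = 11+19+26+31 = 87.
Difference = 74 − 87 = -13.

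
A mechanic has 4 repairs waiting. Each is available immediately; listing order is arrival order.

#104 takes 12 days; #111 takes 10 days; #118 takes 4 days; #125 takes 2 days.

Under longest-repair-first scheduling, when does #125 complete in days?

28

LPT (decreasing processing time): #104 #111 #118 #125.
#104: 0→12
#111: 12→22
#118: 22→26
#125: 26→28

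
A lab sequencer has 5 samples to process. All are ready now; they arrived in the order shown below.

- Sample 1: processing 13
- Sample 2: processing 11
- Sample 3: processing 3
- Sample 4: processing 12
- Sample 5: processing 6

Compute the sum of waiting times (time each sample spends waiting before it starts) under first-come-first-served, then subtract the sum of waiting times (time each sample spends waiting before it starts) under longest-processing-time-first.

-13

FIFO (arrival order): Sample 1 Sample 2 Sample 3 Sample 4 Sample 5.
Sample 1: waits 0, runs 0→13
Sample 2: waits 13, runs 13→24
Sample 3: waits 24, runs 24→27
Sample 4: waits 27, runs 27→39
Sample 5: waits 39, runs 39→45
Sum = 0+13+24+27+39 = 103.
LPT (decreasing processing time): Sample 1 Sample 4 Sample 2 Sample 5 Sample 3.
Sample 1: waits 0, runs 0→13
Sample 4: waits 13, runs 13→25
Sample 2: waits 25, runs 25→36
Sample 5: waits 36, runs 36→42
Sample 3: waits 42, runs 42→45
Sum = 0+13+25+36+42 = 116.
Difference = 103 − 116 = -13.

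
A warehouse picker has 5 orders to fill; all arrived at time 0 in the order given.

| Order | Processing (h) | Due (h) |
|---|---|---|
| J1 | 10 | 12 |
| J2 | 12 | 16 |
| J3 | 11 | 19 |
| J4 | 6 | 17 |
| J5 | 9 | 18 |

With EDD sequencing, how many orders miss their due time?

4

EDD (increasing due date): J1 J2 J4 J5 J3.
J1: 0→10, due 12, tardiness 0
J2: 10→22, due 16, tardiness 6
J4: 22→28, due 17, tardiness 11
J5: 28→37, due 18, tardiness 19
J3: 37→48, due 19, tardiness 29
Late orders: 4.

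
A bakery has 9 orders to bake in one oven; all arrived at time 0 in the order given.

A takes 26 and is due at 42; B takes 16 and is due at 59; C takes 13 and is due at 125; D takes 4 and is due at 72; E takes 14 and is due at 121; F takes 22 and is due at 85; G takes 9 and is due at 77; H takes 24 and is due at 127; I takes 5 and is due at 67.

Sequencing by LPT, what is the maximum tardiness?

LPT (decreasing processing time): A H F B E C G I D.
A: 0→26, due 42, tardiness 0
H: 26→50, due 127, tardiness 0
F: 50→72, due 85, tardiness 0
B: 72→88, due 59, tardiness 29
E: 88→102, due 121, tardiness 0
C: 102→115, due 125, tardiness 0
G: 115→124, due 77, tardiness 47
I: 124→129, due 67, tardiness 62
D: 129→133, due 72, tardiness 61
Maximum = 62.

62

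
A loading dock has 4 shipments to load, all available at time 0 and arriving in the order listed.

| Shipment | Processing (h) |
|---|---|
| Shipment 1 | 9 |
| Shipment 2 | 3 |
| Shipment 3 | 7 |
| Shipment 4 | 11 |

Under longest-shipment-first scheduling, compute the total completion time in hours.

LPT (decreasing processing time): Shipment 4 Shipment 1 Shipment 3 Shipment 2.
Shipment 4: 0→11
Shipment 1: 11→20
Shipment 3: 20→27
Shipment 2: 27→30
Sum = 11+20+27+30 = 88.

88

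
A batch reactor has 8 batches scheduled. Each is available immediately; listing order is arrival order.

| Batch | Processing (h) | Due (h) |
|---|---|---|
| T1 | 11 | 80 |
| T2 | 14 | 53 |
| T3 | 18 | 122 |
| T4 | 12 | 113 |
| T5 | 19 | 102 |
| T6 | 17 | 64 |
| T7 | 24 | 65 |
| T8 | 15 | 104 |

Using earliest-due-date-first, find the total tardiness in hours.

EDD (increasing due date): T2 T6 T7 T1 T5 T8 T4 T3.
T2: 0→14, due 53, tardiness 0
T6: 14→31, due 64, tardiness 0
T7: 31→55, due 65, tardiness 0
T1: 55→66, due 80, tardiness 0
T5: 66→85, due 102, tardiness 0
T8: 85→100, due 104, tardiness 0
T4: 100→112, due 113, tardiness 0
T3: 112→130, due 122, tardiness 8
Sum = 0+0+0+0+0+0+0+8 = 8.

8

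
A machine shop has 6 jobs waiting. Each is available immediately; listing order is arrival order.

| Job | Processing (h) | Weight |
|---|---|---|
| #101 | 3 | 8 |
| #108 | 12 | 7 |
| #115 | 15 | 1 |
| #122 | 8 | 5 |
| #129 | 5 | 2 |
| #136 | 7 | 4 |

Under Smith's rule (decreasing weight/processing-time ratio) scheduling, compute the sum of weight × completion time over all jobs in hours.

480

WSPT (decreasing weight/processing-time ratio): #101 #122 #108 #136 #129 #115.
#101: finishes 3, weight 8, w·C = 24
#122: finishes 11, weight 5, w·C = 55
#108: finishes 23, weight 7, w·C = 161
#136: finishes 30, weight 4, w·C = 120
#129: finishes 35, weight 2, w·C = 70
#115: finishes 50, weight 1, w·C = 50
Sum = 24+55+161+120+70+50 = 480.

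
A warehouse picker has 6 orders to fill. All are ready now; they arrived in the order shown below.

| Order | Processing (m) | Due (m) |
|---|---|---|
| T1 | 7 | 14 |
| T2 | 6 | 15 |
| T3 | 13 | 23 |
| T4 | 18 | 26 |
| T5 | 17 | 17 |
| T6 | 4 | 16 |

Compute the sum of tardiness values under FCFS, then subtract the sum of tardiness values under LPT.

-65

FIFO (arrival order): T1 T2 T3 T4 T5 T6.
T1: 0→7, due 14, tardiness 0
T2: 7→13, due 15, tardiness 0
T3: 13→26, due 23, tardiness 3
T4: 26→44, due 26, tardiness 18
T5: 44→61, due 17, tardiness 44
T6: 61→65, due 16, tardiness 49
Sum = 0+0+3+18+44+49 = 114.
LPT (decreasing processing time): T4 T5 T3 T1 T2 T6.
T4: 0→18, due 26, tardiness 0
T5: 18→35, due 17, tardiness 18
T3: 35→48, due 23, tardiness 25
T1: 48→55, due 14, tardiness 41
T2: 55→61, due 15, tardiness 46
T6: 61→65, due 16, tardiness 49
Sum = 0+18+25+41+46+49 = 179.
Difference = 114 − 179 = -65.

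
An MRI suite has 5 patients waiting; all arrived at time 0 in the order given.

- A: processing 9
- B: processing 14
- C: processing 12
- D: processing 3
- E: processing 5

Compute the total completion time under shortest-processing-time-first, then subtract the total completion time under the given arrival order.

SPT (increasing processing time): D E A C B.
D: 0→3
E: 3→8
A: 8→17
C: 17→29
B: 29→43
Sum = 3+8+17+29+43 = 100.
FIFO (arrival order): A B C D E.
A: 0→9
B: 9→23
C: 23→35
D: 35→38
E: 38→43
Sum = 9+23+35+38+43 = 148.
Difference = 100 − 148 = -48.

-48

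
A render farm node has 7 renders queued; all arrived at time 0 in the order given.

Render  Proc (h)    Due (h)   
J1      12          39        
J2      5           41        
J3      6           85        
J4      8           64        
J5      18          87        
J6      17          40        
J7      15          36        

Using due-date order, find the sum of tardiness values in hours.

12

EDD (increasing due date): J7 J1 J6 J2 J4 J3 J5.
J7: 0→15, due 36, tardiness 0
J1: 15→27, due 39, tardiness 0
J6: 27→44, due 40, tardiness 4
J2: 44→49, due 41, tardiness 8
J4: 49→57, due 64, tardiness 0
J3: 57→63, due 85, tardiness 0
J5: 63→81, due 87, tardiness 0
Sum = 0+0+4+8+0+0+0 = 12.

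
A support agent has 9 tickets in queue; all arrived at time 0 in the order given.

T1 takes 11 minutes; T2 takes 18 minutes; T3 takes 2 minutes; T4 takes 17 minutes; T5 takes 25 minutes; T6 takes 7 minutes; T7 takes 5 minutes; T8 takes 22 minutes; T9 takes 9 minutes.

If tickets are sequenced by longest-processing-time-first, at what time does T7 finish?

114

LPT (decreasing processing time): T5 T8 T2 T4 T1 T9 T6 T7 T3.
T5: 0→25
T8: 25→47
T2: 47→65
T4: 65→82
T1: 82→93
T9: 93→102
T6: 102→109
T7: 109→114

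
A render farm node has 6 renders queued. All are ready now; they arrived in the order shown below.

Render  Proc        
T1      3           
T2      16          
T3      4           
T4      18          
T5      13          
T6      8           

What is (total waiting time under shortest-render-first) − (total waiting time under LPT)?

-116

SPT (increasing processing time): T1 T3 T6 T5 T2 T4.
T1: waits 0, runs 0→3
T3: waits 3, runs 3→7
T6: waits 7, runs 7→15
T5: waits 15, runs 15→28
T2: waits 28, runs 28→44
T4: waits 44, runs 44→62
Sum = 0+3+7+15+28+44 = 97.
LPT (decreasing processing time): T4 T2 T5 T6 T3 T1.
T4: waits 0, runs 0→18
T2: waits 18, runs 18→34
T5: waits 34, runs 34→47
T6: waits 47, runs 47→55
T3: waits 55, runs 55→59
T1: waits 59, runs 59→62
Sum = 0+18+34+47+55+59 = 213.
Difference = 97 − 213 = -116.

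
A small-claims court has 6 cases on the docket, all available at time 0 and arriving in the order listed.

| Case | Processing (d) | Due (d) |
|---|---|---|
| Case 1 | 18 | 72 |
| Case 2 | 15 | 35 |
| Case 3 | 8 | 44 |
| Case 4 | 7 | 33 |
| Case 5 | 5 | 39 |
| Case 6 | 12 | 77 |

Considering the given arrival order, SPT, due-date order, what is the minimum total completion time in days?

FIFO (arrival order): Case 1 Case 2 Case 3 Case 4 Case 5 Case 6.
Case 1: 0→18
Case 2: 18→33
Case 3: 33→41
Case 4: 41→48
Case 5: 48→53
Case 6: 53→65
Sum = 18+33+41+48+53+65 = 258.
SPT (increasing processing time): Case 5 Case 4 Case 3 Case 6 Case 2 Case 1.
Case 5: 0→5
Case 4: 5→12
Case 3: 12→20
Case 6: 20→32
Case 2: 32→47
Case 1: 47→65
Sum = 5+12+20+32+47+65 = 181.
EDD (increasing due date): Case 4 Case 2 Case 5 Case 3 Case 1 Case 6.
Case 4: 0→7
Case 2: 7→22
Case 5: 22→27
Case 3: 27→35
Case 1: 35→53
Case 6: 53→65
Sum = 7+22+27+35+53+65 = 209.
FIFO 258, SPT 181, EDD 209 → minimum 181.

181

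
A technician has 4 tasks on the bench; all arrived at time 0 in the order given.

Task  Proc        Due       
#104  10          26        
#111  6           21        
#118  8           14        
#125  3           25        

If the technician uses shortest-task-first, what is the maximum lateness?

3

SPT (increasing processing time): #125 #111 #118 #104.
#125: 0→3, due 25, lateness -22
#111: 3→9, due 21, lateness -12
#118: 9→17, due 14, lateness 3
#104: 17→27, due 26, lateness 1
Maximum = 3.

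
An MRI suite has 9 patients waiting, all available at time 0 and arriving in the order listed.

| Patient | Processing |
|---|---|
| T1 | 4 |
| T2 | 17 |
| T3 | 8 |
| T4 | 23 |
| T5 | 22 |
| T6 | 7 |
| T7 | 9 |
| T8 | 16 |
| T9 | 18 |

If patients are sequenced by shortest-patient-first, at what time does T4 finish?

SPT (increasing processing time): T1 T6 T3 T7 T8 T2 T9 T5 T4.
T1: 0→4
T6: 4→11
T3: 11→19
T7: 19→28
T8: 28→44
T2: 44→61
T9: 61→79
T5: 79→101
T4: 101→124

124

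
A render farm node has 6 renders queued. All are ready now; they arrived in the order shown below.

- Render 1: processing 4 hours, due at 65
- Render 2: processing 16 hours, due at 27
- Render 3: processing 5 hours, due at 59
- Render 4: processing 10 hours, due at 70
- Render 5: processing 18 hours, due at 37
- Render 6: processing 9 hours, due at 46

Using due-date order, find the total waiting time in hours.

193

EDD (increasing due date): Render 2 Render 5 Render 6 Render 3 Render 1 Render 4.
Render 2: waits 0, runs 0→16
Render 5: waits 16, runs 16→34
Render 6: waits 34, runs 34→43
Render 3: waits 43, runs 43→48
Render 1: waits 48, runs 48→52
Render 4: waits 52, runs 52→62
Sum = 0+16+34+43+48+52 = 193.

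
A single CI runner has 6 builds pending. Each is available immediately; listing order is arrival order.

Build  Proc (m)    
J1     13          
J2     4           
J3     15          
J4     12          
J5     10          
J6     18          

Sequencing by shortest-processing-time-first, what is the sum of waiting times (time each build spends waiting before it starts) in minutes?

SPT (increasing processing time): J2 J5 J4 J1 J3 J6.
J2: waits 0, runs 0→4
J5: waits 4, runs 4→14
J4: waits 14, runs 14→26
J1: waits 26, runs 26→39
J3: waits 39, runs 39→54
J6: waits 54, runs 54→72
Sum = 0+4+14+26+39+54 = 137.

137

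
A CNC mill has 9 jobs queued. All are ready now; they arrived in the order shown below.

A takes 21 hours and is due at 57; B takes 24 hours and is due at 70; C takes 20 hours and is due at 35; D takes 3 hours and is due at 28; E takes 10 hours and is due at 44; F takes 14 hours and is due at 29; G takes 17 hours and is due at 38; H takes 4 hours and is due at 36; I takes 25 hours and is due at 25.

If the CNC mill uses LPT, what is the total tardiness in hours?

525

LPT (decreasing processing time): I B A C G F E H D.
I: 0→25, due 25, tardiness 0
B: 25→49, due 70, tardiness 0
A: 49→70, due 57, tardiness 13
C: 70→90, due 35, tardiness 55
G: 90→107, due 38, tardiness 69
F: 107→121, due 29, tardiness 92
E: 121→131, due 44, tardiness 87
H: 131→135, due 36, tardiness 99
D: 135→138, due 28, tardiness 110
Sum = 0+0+13+55+69+92+87+99+110 = 525.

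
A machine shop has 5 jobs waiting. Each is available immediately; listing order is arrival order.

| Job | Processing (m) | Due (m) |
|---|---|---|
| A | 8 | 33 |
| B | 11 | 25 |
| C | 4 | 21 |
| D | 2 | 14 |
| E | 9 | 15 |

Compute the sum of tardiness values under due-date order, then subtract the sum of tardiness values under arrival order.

-30

EDD (increasing due date): D E C B A.
D: 0→2, due 14, tardiness 0
E: 2→11, due 15, tardiness 0
C: 11→15, due 21, tardiness 0
B: 15→26, due 25, tardiness 1
A: 26→34, due 33, tardiness 1
Sum = 0+0+0+1+1 = 2.
FIFO (arrival order): A B C D E.
A: 0→8, due 33, tardiness 0
B: 8→19, due 25, tardiness 0
C: 19→23, due 21, tardiness 2
D: 23→25, due 14, tardiness 11
E: 25→34, due 15, tardiness 19
Sum = 0+0+2+11+19 = 32.
Difference = 2 − 32 = -30.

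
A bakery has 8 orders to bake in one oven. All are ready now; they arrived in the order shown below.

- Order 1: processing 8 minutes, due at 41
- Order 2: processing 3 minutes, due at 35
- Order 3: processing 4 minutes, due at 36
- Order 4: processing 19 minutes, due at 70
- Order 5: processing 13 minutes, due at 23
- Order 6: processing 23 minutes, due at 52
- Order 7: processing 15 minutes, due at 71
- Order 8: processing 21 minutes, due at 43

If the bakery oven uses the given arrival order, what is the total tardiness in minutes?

119

FIFO (arrival order): Order 1 Order 2 Order 3 Order 4 Order 5 Order 6 Order 7 Order 8.
Order 1: 0→8, due 41, tardiness 0
Order 2: 8→11, due 35, tardiness 0
Order 3: 11→15, due 36, tardiness 0
Order 4: 15→34, due 70, tardiness 0
Order 5: 34→47, due 23, tardiness 24
Order 6: 47→70, due 52, tardiness 18
Order 7: 70→85, due 71, tardiness 14
Order 8: 85→106, due 43, tardiness 63
Sum = 0+0+0+0+24+18+14+63 = 119.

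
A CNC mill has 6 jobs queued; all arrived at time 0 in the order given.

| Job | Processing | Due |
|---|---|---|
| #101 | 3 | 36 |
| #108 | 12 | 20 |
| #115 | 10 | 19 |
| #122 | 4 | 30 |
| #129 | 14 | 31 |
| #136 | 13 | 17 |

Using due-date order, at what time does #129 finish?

EDD (increasing due date): #136 #115 #108 #122 #129 #101.
#136: 0→13
#115: 13→23
#108: 23→35
#122: 35→39
#129: 39→53

53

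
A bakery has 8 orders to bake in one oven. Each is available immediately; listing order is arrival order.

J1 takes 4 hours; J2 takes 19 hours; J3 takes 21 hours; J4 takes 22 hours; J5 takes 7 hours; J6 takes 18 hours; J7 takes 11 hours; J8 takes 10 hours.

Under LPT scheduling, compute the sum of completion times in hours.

LPT (decreasing processing time): J4 J3 J2 J6 J7 J8 J5 J1.
J4: 0→22
J3: 22→43
J2: 43→62
J6: 62→80
J7: 80→91
J8: 91→101
J5: 101→108
J1: 108→112
Sum = 22+43+62+80+91+101+108+112 = 619.

619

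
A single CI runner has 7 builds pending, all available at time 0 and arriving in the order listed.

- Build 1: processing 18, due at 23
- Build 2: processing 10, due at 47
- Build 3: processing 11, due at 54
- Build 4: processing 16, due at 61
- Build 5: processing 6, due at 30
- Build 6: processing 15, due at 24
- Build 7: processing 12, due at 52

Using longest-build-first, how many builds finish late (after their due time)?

LPT (decreasing processing time): Build 1 Build 4 Build 6 Build 7 Build 3 Build 2 Build 5.
Build 1: 0→18, due 23, tardiness 0
Build 4: 18→34, due 61, tardiness 0
Build 6: 34→49, due 24, tardiness 25
Build 7: 49→61, due 52, tardiness 9
Build 3: 61→72, due 54, tardiness 18
Build 2: 72→82, due 47, tardiness 35
Build 5: 82→88, due 30, tardiness 58
Late builds: 5.

5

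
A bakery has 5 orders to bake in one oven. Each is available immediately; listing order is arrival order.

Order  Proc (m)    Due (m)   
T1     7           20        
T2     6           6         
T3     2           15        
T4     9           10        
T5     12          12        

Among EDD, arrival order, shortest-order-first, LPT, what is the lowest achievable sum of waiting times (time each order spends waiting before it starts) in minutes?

49

EDD (increasing due date): T2 T4 T5 T3 T1.
T2: waits 0, runs 0→6
T4: waits 6, runs 6→15
T5: waits 15, runs 15→27
T3: waits 27, runs 27→29
T1: waits 29, runs 29→36
Sum = 0+6+15+27+29 = 77.
FIFO (arrival order): T1 T2 T3 T4 T5.
T1: waits 0, runs 0→7
T2: waits 7, runs 7→13
T3: waits 13, runs 13→15
T4: waits 15, runs 15→24
T5: waits 24, runs 24→36
Sum = 0+7+13+15+24 = 59.
SPT (increasing processing time): T3 T2 T1 T4 T5.
T3: waits 0, runs 0→2
T2: waits 2, runs 2→8
T1: waits 8, runs 8→15
T4: waits 15, runs 15→24
T5: waits 24, runs 24→36
Sum = 0+2+8+15+24 = 49.
LPT (decreasing processing time): T5 T4 T1 T2 T3.
T5: waits 0, runs 0→12
T4: waits 12, runs 12→21
T1: waits 21, runs 21→28
T2: waits 28, runs 28→34
T3: waits 34, runs 34→36
Sum = 0+12+21+28+34 = 95.
EDD 77, FIFO 59, SPT 49, LPT 95 → minimum 49.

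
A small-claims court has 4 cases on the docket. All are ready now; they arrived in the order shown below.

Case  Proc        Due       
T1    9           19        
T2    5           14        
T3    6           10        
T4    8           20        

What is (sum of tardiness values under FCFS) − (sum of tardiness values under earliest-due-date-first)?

FIFO (arrival order): T1 T2 T3 T4.
T1: 0→9, due 19, tardiness 0
T2: 9→14, due 14, tardiness 0
T3: 14→20, due 10, tardiness 10
T4: 20→28, due 20, tardiness 8
Sum = 0+0+10+8 = 18.
EDD (increasing due date): T3 T2 T1 T4.
T3: 0→6, due 10, tardiness 0
T2: 6→11, due 14, tardiness 0
T1: 11→20, due 19, tardiness 1
T4: 20→28, due 20, tardiness 8
Sum = 0+0+1+8 = 9.
Difference = 18 − 9 = 9.

9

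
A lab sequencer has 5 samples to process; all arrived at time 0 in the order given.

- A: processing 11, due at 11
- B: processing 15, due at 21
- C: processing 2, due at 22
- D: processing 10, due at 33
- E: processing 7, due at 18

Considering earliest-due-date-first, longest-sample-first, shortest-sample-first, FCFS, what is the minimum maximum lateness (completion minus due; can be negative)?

13

EDD (increasing due date): A E B C D.
A: 0→11, due 11, lateness 0
E: 11→18, due 18, lateness 0
B: 18→33, due 21, lateness 12
C: 33→35, due 22, lateness 13
D: 35→45, due 33, lateness 12
Maximum = 13.
LPT (decreasing processing time): B A D E C.
B: 0→15, due 21, lateness -6
A: 15→26, due 11, lateness 15
D: 26→36, due 33, lateness 3
E: 36→43, due 18, lateness 25
C: 43→45, due 22, lateness 23
Maximum = 25.
SPT (increasing processing time): C E D A B.
C: 0→2, due 22, lateness -20
E: 2→9, due 18, lateness -9
D: 9→19, due 33, lateness -14
A: 19→30, due 11, lateness 19
B: 30→45, due 21, lateness 24
Maximum = 24.
FIFO (arrival order): A B C D E.
A: 0→11, due 11, lateness 0
B: 11→26, due 21, lateness 5
C: 26→28, due 22, lateness 6
D: 28→38, due 33, lateness 5
E: 38→45, due 18, lateness 27
Maximum = 27.
EDD 13, LPT 25, SPT 24, FIFO 27 → minimum 13.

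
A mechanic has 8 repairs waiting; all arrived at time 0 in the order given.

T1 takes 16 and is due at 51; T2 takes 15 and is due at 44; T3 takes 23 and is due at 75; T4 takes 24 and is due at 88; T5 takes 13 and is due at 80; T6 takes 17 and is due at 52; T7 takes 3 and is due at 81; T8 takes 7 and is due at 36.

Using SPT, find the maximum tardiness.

30

SPT (increasing processing time): T7 T8 T5 T2 T1 T6 T3 T4.
T7: 0→3, due 81, tardiness 0
T8: 3→10, due 36, tardiness 0
T5: 10→23, due 80, tardiness 0
T2: 23→38, due 44, tardiness 0
T1: 38→54, due 51, tardiness 3
T6: 54→71, due 52, tardiness 19
T3: 71→94, due 75, tardiness 19
T4: 94→118, due 88, tardiness 30
Maximum = 30.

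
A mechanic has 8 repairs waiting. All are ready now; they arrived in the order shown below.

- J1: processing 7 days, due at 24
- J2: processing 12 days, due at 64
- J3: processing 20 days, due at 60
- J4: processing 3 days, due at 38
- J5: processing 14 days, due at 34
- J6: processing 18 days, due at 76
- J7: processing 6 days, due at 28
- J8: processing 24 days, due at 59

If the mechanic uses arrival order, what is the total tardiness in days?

123

FIFO (arrival order): J1 J2 J3 J4 J5 J6 J7 J8.
J1: 0→7, due 24, tardiness 0
J2: 7→19, due 64, tardiness 0
J3: 19→39, due 60, tardiness 0
J4: 39→42, due 38, tardiness 4
J5: 42→56, due 34, tardiness 22
J6: 56→74, due 76, tardiness 0
J7: 74→80, due 28, tardiness 52
J8: 80→104, due 59, tardiness 45
Sum = 0+0+0+4+22+0+52+45 = 123.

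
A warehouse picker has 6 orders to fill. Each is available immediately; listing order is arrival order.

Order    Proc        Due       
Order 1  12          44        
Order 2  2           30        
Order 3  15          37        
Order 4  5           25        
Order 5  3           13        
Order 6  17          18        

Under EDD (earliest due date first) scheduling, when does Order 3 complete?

EDD (increasing due date): Order 5 Order 6 Order 4 Order 2 Order 3 Order 1.
Order 5: 0→3
Order 6: 3→20
Order 4: 20→25
Order 2: 25→27
Order 3: 27→42

42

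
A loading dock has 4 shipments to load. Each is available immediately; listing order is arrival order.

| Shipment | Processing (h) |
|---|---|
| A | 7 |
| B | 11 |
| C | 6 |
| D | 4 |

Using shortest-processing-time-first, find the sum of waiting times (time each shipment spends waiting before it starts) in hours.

31

SPT (increasing processing time): D C A B.
D: waits 0, runs 0→4
C: waits 4, runs 4→10
A: waits 10, runs 10→17
B: waits 17, runs 17→28
Sum = 0+4+10+17 = 31.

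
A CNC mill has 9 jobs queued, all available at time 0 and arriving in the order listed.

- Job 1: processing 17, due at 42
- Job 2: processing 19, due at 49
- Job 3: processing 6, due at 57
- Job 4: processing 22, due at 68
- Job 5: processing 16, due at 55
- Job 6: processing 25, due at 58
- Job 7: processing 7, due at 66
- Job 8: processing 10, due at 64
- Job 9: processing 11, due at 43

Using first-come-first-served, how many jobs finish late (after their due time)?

FIFO (arrival order): Job 1 Job 2 Job 3 Job 4 Job 5 Job 6 Job 7 Job 8 Job 9.
Job 1: 0→17, due 42, tardiness 0
Job 2: 17→36, due 49, tardiness 0
Job 3: 36→42, due 57, tardiness 0
Job 4: 42→64, due 68, tardiness 0
Job 5: 64→80, due 55, tardiness 25
Job 6: 80→105, due 58, tardiness 47
Job 7: 105→112, due 66, tardiness 46
Job 8: 112→122, due 64, tardiness 58
Job 9: 122→133, due 43, tardiness 90
Late jobs: 5.

5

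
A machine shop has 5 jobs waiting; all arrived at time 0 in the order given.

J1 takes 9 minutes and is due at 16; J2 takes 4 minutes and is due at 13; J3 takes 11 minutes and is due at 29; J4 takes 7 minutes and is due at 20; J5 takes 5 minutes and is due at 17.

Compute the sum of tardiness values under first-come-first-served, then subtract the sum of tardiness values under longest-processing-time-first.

FIFO (arrival order): J1 J2 J3 J4 J5.
J1: 0→9, due 16, tardiness 0
J2: 9→13, due 13, tardiness 0
J3: 13→24, due 29, tardiness 0
J4: 24→31, due 20, tardiness 11
J5: 31→36, due 17, tardiness 19
Sum = 0+0+0+11+19 = 30.
LPT (decreasing processing time): J3 J1 J4 J5 J2.
J3: 0→11, due 29, tardiness 0
J1: 11→20, due 16, tardiness 4
J4: 20→27, due 20, tardiness 7
J5: 27→32, due 17, tardiness 15
J2: 32→36, due 13, tardiness 23
Sum = 0+4+7+15+23 = 49.
Difference = 30 − 49 = -19.

-19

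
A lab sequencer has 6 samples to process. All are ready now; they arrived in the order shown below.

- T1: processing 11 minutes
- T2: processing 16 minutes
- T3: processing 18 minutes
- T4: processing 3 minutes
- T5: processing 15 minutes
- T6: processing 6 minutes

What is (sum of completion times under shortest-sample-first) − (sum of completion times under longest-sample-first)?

SPT (increasing processing time): T4 T6 T1 T5 T2 T3.
T4: 0→3
T6: 3→9
T1: 9→20
T5: 20→35
T2: 35→51
T3: 51→69
Sum = 3+9+20+35+51+69 = 187.
LPT (decreasing processing time): T3 T2 T5 T1 T6 T4.
T3: 0→18
T2: 18→34
T5: 34→49
T1: 49→60
T6: 60→66
T4: 66→69
Sum = 18+34+49+60+66+69 = 296.
Difference = 187 − 296 = -109.

-109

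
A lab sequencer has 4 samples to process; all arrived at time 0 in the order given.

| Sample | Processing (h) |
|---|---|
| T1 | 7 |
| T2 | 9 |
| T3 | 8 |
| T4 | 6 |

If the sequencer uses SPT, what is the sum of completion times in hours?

SPT (increasing processing time): T4 T1 T3 T2.
T4: 0→6
T1: 6→13
T3: 13→21
T2: 21→30
Sum = 6+13+21+30 = 70.

70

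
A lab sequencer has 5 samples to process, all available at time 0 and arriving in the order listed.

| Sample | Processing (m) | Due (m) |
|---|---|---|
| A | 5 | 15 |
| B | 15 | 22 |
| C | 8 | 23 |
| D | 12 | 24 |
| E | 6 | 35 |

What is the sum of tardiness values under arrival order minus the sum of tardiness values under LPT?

FIFO (arrival order): A B C D E.
A: 0→5, due 15, tardiness 0
B: 5→20, due 22, tardiness 0
C: 20→28, due 23, tardiness 5
D: 28→40, due 24, tardiness 16
E: 40→46, due 35, tardiness 11
Sum = 0+0+5+16+11 = 32.
LPT (decreasing processing time): B D C E A.
B: 0→15, due 22, tardiness 0
D: 15→27, due 24, tardiness 3
C: 27→35, due 23, tardiness 12
E: 35→41, due 35, tardiness 6
A: 41→46, due 15, tardiness 31
Sum = 0+3+12+6+31 = 52.
Difference = 32 − 52 = -20.

-20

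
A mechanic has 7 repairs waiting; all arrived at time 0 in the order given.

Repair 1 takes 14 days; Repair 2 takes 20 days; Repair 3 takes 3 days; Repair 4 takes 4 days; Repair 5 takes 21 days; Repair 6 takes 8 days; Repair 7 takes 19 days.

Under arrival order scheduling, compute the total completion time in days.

347

FIFO (arrival order): Repair 1 Repair 2 Repair 3 Repair 4 Repair 5 Repair 6 Repair 7.
Repair 1: 0→14
Repair 2: 14→34
Repair 3: 34→37
Repair 4: 37→41
Repair 5: 41→62
Repair 6: 62→70
Repair 7: 70→89
Sum = 14+34+37+41+62+70+89 = 347.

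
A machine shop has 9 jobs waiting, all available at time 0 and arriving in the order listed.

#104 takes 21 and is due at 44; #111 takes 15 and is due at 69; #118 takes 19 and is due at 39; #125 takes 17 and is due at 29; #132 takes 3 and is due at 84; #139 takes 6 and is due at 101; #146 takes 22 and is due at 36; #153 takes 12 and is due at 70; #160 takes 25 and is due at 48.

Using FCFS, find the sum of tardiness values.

FIFO (arrival order): #104 #111 #118 #125 #132 #139 #146 #153 #160.
#104: 0→21, due 44, tardiness 0
#111: 21→36, due 69, tardiness 0
#118: 36→55, due 39, tardiness 16
#125: 55→72, due 29, tardiness 43
#132: 72→75, due 84, tardiness 0
#139: 75→81, due 101, tardiness 0
#146: 81→103, due 36, tardiness 67
#153: 103→115, due 70, tardiness 45
#160: 115→140, due 48, tardiness 92
Sum = 0+0+16+43+0+0+67+45+92 = 263.

263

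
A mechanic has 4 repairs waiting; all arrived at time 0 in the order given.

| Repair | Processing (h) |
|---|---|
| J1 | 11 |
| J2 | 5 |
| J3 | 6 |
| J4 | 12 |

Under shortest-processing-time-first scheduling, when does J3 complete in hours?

11

SPT (increasing processing time): J2 J3 J1 J4.
J2: 0→5
J3: 5→11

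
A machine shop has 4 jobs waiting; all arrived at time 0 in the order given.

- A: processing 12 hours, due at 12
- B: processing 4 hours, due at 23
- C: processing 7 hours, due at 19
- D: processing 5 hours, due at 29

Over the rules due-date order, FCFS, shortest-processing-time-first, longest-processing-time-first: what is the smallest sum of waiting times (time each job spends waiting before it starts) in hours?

EDD (increasing due date): A C B D.
A: waits 0, runs 0→12
C: waits 12, runs 12→19
B: waits 19, runs 19→23
D: waits 23, runs 23→28
Sum = 0+12+19+23 = 54.
FIFO (arrival order): A B C D.
A: waits 0, runs 0→12
B: waits 12, runs 12→16
C: waits 16, runs 16→23
D: waits 23, runs 23→28
Sum = 0+12+16+23 = 51.
SPT (increasing processing time): B D C A.
B: waits 0, runs 0→4
D: waits 4, runs 4→9
C: waits 9, runs 9→16
A: waits 16, runs 16→28
Sum = 0+4+9+16 = 29.
LPT (decreasing processing time): A C D B.
A: waits 0, runs 0→12
C: waits 12, runs 12→19
D: waits 19, runs 19→24
B: waits 24, runs 24→28
Sum = 0+12+19+24 = 55.
EDD 54, FIFO 51, SPT 29, LPT 55 → minimum 29.

29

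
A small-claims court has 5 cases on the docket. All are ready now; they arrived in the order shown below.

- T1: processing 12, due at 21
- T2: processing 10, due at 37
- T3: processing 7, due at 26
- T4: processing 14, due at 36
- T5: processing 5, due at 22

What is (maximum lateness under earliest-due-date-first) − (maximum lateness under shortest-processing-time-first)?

-2

EDD (increasing due date): T1 T5 T3 T4 T2.
T1: 0→12, due 21, lateness -9
T5: 12→17, due 22, lateness -5
T3: 17→24, due 26, lateness -2
T4: 24→38, due 36, lateness 2
T2: 38→48, due 37, lateness 11
Maximum = 11.
SPT (increasing processing time): T5 T3 T2 T1 T4.
T5: 0→5, due 22, lateness -17
T3: 5→12, due 26, lateness -14
T2: 12→22, due 37, lateness -15
T1: 22→34, due 21, lateness 13
T4: 34→48, due 36, lateness 12
Maximum = 13.
Difference = 11 − 13 = -2.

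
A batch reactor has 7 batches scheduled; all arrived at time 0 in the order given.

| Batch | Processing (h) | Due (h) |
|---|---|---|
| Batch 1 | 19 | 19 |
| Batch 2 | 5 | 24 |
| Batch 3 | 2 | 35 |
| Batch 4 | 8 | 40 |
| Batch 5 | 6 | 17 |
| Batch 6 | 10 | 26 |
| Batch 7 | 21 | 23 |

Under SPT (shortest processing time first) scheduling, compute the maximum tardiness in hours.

SPT (increasing processing time): Batch 3 Batch 2 Batch 5 Batch 4 Batch 6 Batch 1 Batch 7.
Batch 3: 0→2, due 35, tardiness 0
Batch 2: 2→7, due 24, tardiness 0
Batch 5: 7→13, due 17, tardiness 0
Batch 4: 13→21, due 40, tardiness 0
Batch 6: 21→31, due 26, tardiness 5
Batch 1: 31→50, due 19, tardiness 31
Batch 7: 50→71, due 23, tardiness 48
Maximum = 48.

48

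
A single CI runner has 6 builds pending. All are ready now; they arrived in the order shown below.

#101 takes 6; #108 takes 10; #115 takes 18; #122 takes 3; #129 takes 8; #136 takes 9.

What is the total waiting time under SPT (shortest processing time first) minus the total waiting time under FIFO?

SPT (increasing processing time): #122 #101 #129 #136 #108 #115.
#122: waits 0, runs 0→3
#101: waits 3, runs 3→9
#129: waits 9, runs 9→17
#136: waits 17, runs 17→26
#108: waits 26, runs 26→36
#115: waits 36, runs 36→54
Sum = 0+3+9+17+26+36 = 91.
FIFO (arrival order): #101 #108 #115 #122 #129 #136.
#101: waits 0, runs 0→6
#108: waits 6, runs 6→16
#115: waits 16, runs 16→34
#122: waits 34, runs 34→37
#129: waits 37, runs 37→45
#136: waits 45, runs 45→54
Sum = 0+6+16+34+37+45 = 138.
Difference = 91 − 138 = -47.

-47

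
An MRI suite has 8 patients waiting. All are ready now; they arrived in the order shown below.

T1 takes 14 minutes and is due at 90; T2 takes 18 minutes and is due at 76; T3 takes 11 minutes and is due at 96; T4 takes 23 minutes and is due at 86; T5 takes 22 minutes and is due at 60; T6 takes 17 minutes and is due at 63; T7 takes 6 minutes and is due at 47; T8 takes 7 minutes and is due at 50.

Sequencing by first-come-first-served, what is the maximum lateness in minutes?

FIFO (arrival order): T1 T2 T3 T4 T5 T6 T7 T8.
T1: 0→14, due 90, lateness -76
T2: 14→32, due 76, lateness -44
T3: 32→43, due 96, lateness -53
T4: 43→66, due 86, lateness -20
T5: 66→88, due 60, lateness 28
T6: 88→105, due 63, lateness 42
T7: 105→111, due 47, lateness 64
T8: 111→118, due 50, lateness 68
Maximum = 68.

68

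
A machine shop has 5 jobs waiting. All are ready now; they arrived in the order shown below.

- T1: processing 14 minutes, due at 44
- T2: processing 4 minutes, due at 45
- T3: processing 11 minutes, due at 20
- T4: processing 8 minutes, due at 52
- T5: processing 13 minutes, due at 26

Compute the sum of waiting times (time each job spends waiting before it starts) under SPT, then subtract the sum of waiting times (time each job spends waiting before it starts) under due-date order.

-40

SPT (increasing processing time): T2 T4 T3 T5 T1.
T2: waits 0, runs 0→4
T4: waits 4, runs 4→12
T3: waits 12, runs 12→23
T5: waits 23, runs 23→36
T1: waits 36, runs 36→50
Sum = 0+4+12+23+36 = 75.
EDD (increasing due date): T3 T5 T1 T2 T4.
T3: waits 0, runs 0→11
T5: waits 11, runs 11→24
T1: waits 24, runs 24→38
T2: waits 38, runs 38→42
T4: waits 42, runs 42→50
Sum = 0+11+24+38+42 = 115.
Difference = 75 − 115 = -40.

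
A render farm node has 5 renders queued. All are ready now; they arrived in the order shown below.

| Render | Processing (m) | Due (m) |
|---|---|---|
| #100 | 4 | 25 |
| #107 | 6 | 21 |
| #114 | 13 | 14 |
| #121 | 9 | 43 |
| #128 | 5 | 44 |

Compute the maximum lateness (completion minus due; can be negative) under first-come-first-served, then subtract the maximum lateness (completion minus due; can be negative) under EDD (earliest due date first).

10

FIFO (arrival order): #100 #107 #114 #121 #128.
#100: 0→4, due 25, lateness -21
#107: 4→10, due 21, lateness -11
#114: 10→23, due 14, lateness 9
#121: 23→32, due 43, lateness -11
#128: 32→37, due 44, lateness -7
Maximum = 9.
EDD (increasing due date): #114 #107 #100 #121 #128.
#114: 0→13, due 14, lateness -1
#107: 13→19, due 21, lateness -2
#100: 19→23, due 25, lateness -2
#121: 23→32, due 43, lateness -11
#128: 32→37, due 44, lateness -7
Maximum = -1.
Difference = 9 − -1 = 10.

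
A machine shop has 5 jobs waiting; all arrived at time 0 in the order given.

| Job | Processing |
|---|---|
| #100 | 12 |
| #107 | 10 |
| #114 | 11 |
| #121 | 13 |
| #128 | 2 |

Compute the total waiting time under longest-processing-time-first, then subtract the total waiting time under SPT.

LPT (decreasing processing time): #121 #100 #114 #107 #128.
#121: waits 0, runs 0→13
#100: waits 13, runs 13→25
#114: waits 25, runs 25→36
#107: waits 36, runs 36→46
#128: waits 46, runs 46→48
Sum = 0+13+25+36+46 = 120.
SPT (increasing processing time): #128 #107 #114 #100 #121.
#128: waits 0, runs 0→2
#107: waits 2, runs 2→12
#114: waits 12, runs 12→23
#100: waits 23, runs 23→35
#121: waits 35, runs 35→48
Sum = 0+2+12+23+35 = 72.
Difference = 120 − 72 = 48.

48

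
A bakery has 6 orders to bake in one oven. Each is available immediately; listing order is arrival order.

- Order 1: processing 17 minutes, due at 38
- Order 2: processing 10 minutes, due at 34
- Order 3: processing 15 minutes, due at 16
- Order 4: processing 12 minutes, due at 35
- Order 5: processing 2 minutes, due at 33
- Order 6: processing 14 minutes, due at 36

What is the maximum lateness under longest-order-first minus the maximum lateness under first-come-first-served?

3

LPT (decreasing processing time): Order 1 Order 3 Order 6 Order 4 Order 2 Order 5.
Order 1: 0→17, due 38, lateness -21
Order 3: 17→32, due 16, lateness 16
Order 6: 32→46, due 36, lateness 10
Order 4: 46→58, due 35, lateness 23
Order 2: 58→68, due 34, lateness 34
Order 5: 68→70, due 33, lateness 37
Maximum = 37.
FIFO (arrival order): Order 1 Order 2 Order 3 Order 4 Order 5 Order 6.
Order 1: 0→17, due 38, lateness -21
Order 2: 17→27, due 34, lateness -7
Order 3: 27→42, due 16, lateness 26
Order 4: 42→54, due 35, lateness 19
Order 5: 54→56, due 33, lateness 23
Order 6: 56→70, due 36, lateness 34
Maximum = 34.
Difference = 37 − 34 = 3.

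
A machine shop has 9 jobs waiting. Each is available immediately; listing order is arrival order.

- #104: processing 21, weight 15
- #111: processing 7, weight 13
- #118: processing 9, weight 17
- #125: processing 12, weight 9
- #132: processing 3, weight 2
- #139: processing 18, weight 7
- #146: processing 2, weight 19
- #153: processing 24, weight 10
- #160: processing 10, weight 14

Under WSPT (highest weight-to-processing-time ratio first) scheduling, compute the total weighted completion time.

3876

WSPT (decreasing weight/processing-time ratio): #146 #118 #111 #160 #125 #104 #132 #153 #139.
#146: finishes 2, weight 19, w·C = 38
#118: finishes 11, weight 17, w·C = 187
#111: finishes 18, weight 13, w·C = 234
#160: finishes 28, weight 14, w·C = 392
#125: finishes 40, weight 9, w·C = 360
#104: finishes 61, weight 15, w·C = 915
#132: finishes 64, weight 2, w·C = 128
#153: finishes 88, weight 10, w·C = 880
#139: finishes 106, weight 7, w·C = 742
Sum = 38+187+234+392+360+915+128+880+742 = 3876.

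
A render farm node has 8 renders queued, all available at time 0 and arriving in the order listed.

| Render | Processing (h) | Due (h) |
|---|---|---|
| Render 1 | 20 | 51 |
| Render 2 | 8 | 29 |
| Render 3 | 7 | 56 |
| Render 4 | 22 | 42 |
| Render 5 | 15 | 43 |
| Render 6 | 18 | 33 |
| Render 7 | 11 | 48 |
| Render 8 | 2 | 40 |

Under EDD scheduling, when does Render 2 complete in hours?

EDD (increasing due date): Render 2 Render 6 Render 8 Render 4 Render 5 Render 7 Render 1 Render 3.
Render 2: 0→8

8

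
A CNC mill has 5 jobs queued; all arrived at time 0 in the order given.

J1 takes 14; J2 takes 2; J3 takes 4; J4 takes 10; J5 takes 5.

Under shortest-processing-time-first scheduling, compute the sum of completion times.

SPT (increasing processing time): J2 J3 J5 J4 J1.
J2: 0→2
J3: 2→6
J5: 6→11
J4: 11→21
J1: 21→35
Sum = 2+6+11+21+35 = 75.

75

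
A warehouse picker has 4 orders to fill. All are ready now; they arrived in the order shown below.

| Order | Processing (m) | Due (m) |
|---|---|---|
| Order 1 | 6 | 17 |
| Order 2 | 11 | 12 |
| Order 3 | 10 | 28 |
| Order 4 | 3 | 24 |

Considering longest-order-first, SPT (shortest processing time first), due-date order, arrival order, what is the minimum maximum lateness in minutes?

LPT (decreasing processing time): Order 2 Order 3 Order 1 Order 4.
Order 2: 0→11, due 12, lateness -1
Order 3: 11→21, due 28, lateness -7
Order 1: 21→27, due 17, lateness 10
Order 4: 27→30, due 24, lateness 6
Maximum = 10.
SPT (increasing processing time): Order 4 Order 1 Order 3 Order 2.
Order 4: 0→3, due 24, lateness -21
Order 1: 3→9, due 17, lateness -8
Order 3: 9→19, due 28, lateness -9
Order 2: 19→30, due 12, lateness 18
Maximum = 18.
EDD (increasing due date): Order 2 Order 1 Order 4 Order 3.
Order 2: 0→11, due 12, lateness -1
Order 1: 11→17, due 17, lateness 0
Order 4: 17→20, due 24, lateness -4
Order 3: 20→30, due 28, lateness 2
Maximum = 2.
FIFO (arrival order): Order 1 Order 2 Order 3 Order 4.
Order 1: 0→6, due 17, lateness -11
Order 2: 6→17, due 12, lateness 5
Order 3: 17→27, due 28, lateness -1
Order 4: 27→30, due 24, lateness 6
Maximum = 6.
LPT 10, SPT 18, EDD 2, FIFO 6 → minimum 2.

2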